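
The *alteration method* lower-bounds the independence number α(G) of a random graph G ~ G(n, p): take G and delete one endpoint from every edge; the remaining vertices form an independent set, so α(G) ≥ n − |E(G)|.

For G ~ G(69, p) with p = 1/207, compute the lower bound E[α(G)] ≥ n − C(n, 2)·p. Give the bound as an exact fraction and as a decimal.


E[|E(G)|] = C(69, 2)·p = 2346 · (1/207) = 34/3.
E[α(G)] ≥ n − E[|E(G)|] = 69 − 34/3 = 173/3.
Numerically: ≈ 57.667.
(This is only a lower bound; the true E[α(G)] may be larger.)

E[α(G)] ≥ 173/3 ≈ 57.667.


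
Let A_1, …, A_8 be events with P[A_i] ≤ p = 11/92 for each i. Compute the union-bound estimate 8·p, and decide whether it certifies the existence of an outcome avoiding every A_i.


Union bound: P[∪_{i=1}^{8} A_i] ≤ Σ_i P[A_i] ≤ 8·p = 8·(11/92) = 22/23.
Numerically: 22/23 ≈ 0.95652.
Is 22/23 < 1? YES.
Since P[∪ A_i] ≤ 22/23 < 1, the complement has P[∩ A_i^c] ≥ 1 − 22/23 = 1/23 > 0, so some outcome avoids every A_i.

8·p = 22/23 ≈ 0.95652; existence CERTIFIED by the union bound.


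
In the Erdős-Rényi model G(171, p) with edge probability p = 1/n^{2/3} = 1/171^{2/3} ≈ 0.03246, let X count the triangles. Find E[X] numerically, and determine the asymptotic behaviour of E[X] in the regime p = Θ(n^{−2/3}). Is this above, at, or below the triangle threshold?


Number of potential triangles: C(171, 3) = 818805.
Each occurs with probability p³ ≈ (0.03246)³ ≈ 3.419856e-05.
By linearity: E[X] = C(171, 3)·p³ ≈ 818805 · 3.419856e-05 ≈ 28.0019.
Since α = 2/3 < 1, p = c/n^{2/3} ≫ 1/n is above the triangle threshold p ~ 1/n. Asymptotically E[X] ~ (c³/6)·n^{3(1−α)} = (1³/6)·n^{1} → ∞; triangles are abundant w.h.p.

E[X] ≈ 28.0019; in regime p = Θ(1/n^{2/3}) E[X] diverges (above the triangle threshold p ~ 1/n).


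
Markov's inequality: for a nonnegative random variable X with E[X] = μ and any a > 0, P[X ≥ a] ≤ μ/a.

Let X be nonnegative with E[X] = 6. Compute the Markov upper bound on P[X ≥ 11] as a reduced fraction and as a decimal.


μ = E[X] = 6, a = 11.
Markov: P[X ≥ 11] ≤ μ/a = (6)/11 = 6/11.
Numerically: ≈ 0.54545.
(Since a = 11 > μ = 6.00000, the bound 6/11 is < 1 and informative.)

P[X ≥ 11] ≤ 6/11 ≈ 0.54545.


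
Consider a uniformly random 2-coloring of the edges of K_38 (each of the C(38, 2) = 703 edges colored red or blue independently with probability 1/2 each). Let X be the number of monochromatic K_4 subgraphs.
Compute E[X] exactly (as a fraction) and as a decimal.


Let X = Σ_S X_S over the C(38, 4) = 73815 subsets S of size 4, where X_S = 1 if the K_4 on S is monochromatic.
For a fixed S, the K_4 on S has C(4, 2) = 6 edges. P[all 6 edges red] = (1/2)^6, and likewise for blue, so P[monochromatic] = 2·(1/2)^6 = 2^{1 − 6} = 1/32.
By linearity: E[X] = C(38, 4) · 2^{1 − 6} = 73815 · 1/32 = 73815/32.
Numerically: E[X] ≈ 2306.71875.

E[X] = C(38,4)·2^(1−C(4,2)) = 73815/32 ≈ 2306.71875.


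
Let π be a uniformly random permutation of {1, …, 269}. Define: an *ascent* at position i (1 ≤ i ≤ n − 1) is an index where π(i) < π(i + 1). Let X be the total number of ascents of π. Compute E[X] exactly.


Write X = Σ X_I over i = 1, …, 268, with X_I the indicator of one ascent.
There are 268 indicators.
For each fixed i, the pair (π(i), π(i+1)) is a uniformly random ordered pair of distinct values from {1, …, 269}; by symmetry P[π(i) < π(i+1)] = 1/2.
By linearity: E[X] = 268 · (1/2) = (269 − 1) · (1/2) = 134 ≈ 134.000.

E[X] = 134 = 134.000.


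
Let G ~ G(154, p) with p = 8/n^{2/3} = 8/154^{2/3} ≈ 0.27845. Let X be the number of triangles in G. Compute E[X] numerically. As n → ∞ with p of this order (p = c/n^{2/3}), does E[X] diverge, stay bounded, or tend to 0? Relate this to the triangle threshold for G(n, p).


Number of potential triangles: C(154, 3) = 596904.
Each occurs with probability p³ ≈ (0.27845)³ ≈ 2.1588801e-02.
By linearity: E[X] = C(154, 3)·p³ ≈ 596904 · 2.1588801e-02 ≈ 12886.44156.
Since α = 2/3 < 1, p = c/n^{2/3} ≫ 1/n is above the triangle threshold p ~ 1/n. Asymptotically E[X] ~ (c³/6)·n^{3(1−α)} = (8³/6)·n^{1} → ∞; triangles are abundant w.h.p.

E[X] ≈ 12886.44156; in regime p = Θ(1/n^{2/3}) E[X] diverges (above the triangle threshold p ~ 1/n).


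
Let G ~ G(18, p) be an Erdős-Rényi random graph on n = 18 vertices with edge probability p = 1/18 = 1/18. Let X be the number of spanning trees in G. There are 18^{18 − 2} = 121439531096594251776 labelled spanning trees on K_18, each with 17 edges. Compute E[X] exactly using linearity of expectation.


K_18 has 18^{18 − 2} = 121439531096594251776 labelled spanning trees.
For each such spanning tree H, let X_H = 1 if all 17 edges of H are present in G. Then P[X_H = 1] = p^{17} = (1/18)^{17} = 1/2185911559738696531968.
By linearity of expectation: E[X] = Σ_H E[X_H] = 121439531096594251776 · p^{17} = 121439531096594251776 · 1/2185911559738696531968 = 1/18.
Numerically: E[X] ≈ 0.05556.

E[X] = 121439531096594251776 · (1/18)^{17} = 1/18 ≈ 0.05556.


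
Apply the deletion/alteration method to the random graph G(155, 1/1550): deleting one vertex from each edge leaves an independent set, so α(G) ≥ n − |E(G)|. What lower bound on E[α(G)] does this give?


E[|E(G)|] = C(155, 2)·p = 11935 · (1/1550) = 77/10.
E[α(G)] ≥ n − E[|E(G)|] = 155 − 77/10 = 1473/10.
Numerically: ≈ 147.300000.
(This is only a lower bound; the true E[α(G)] may be larger.)

E[α(G)] ≥ 1473/10 ≈ 147.300000.


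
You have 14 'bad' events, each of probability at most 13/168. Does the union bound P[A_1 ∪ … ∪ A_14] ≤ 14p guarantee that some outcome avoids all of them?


Union bound: P[∪_{i=1}^{14} A_i] ≤ Σ_i P[A_i] ≤ 14·p = 14·(13/168) = 13/12.
Numerically: 13/12 ≈ 1.08333.
Is 13/12 < 1? NO.
Since the bound 13/12 is ≥ 1, the union bound is uninformative here; it does NOT by itself certify existence.

14·p = 13/12 ≈ 1.08333; existence NOT certified by the union bound.


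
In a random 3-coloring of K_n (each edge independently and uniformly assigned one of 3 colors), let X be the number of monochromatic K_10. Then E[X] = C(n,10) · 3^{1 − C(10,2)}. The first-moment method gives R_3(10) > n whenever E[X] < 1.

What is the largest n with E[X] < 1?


We need C(n, 10) · 3^{1 − 45} < 1, i.e. C(n, 10) < 3^{45 − 1} = 984770902183611232881.
Check values of n near the boundary:
  n = 569: C(569, 10) = 905357721286137524328; 905357721286137524328 < 984770902183611232881? YES
  n = 570: C(570, 10) = 921524823451961408691; 921524823451961408691 < 984770902183611232881? YES
  n = 571: C(571, 10) = 937951290893172842001; 937951290893172842001 < 984770902183611232881? YES
  n = 572: C(572, 10) = 954640815642161682606; 954640815642161682606 < 984770902183611232881? YES
  n = 573: C(573, 10) = 971597135635805762226; 971597135635805762226 < 984770902183611232881? YES
  n = 574: C(574, 10) = 988824035203816502691; 988824035203816502691 < 984770902183611232881? NO
The largest n with C(n, 10) < 984770902183611232881 is n = 573 (where E[X] = 35985079097622435638/36472996377170786403 ≈ 0.987). Hence R_3(10) > 573, i.e. R_3(10) ≥ 574.

Largest n = 573; hence R_3(10) > 573.


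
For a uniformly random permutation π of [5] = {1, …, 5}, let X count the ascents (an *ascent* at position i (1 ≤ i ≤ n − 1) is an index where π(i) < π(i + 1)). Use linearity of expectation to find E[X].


Write X = Σ X_I over i = 1, …, 4, with X_I the indicator of one ascent.
There are 4 indicators.
For each fixed i, the pair (π(i), π(i+1)) is a uniformly random ordered pair of distinct values from {1, …, 5}; by symmetry P[π(i) < π(i+1)] = 1/2.
By linearity: E[X] = 4 · (1/2) = (5 − 1) · (1/2) = 2 ≈ 2.000.

E[X] = 2 = 2.000.


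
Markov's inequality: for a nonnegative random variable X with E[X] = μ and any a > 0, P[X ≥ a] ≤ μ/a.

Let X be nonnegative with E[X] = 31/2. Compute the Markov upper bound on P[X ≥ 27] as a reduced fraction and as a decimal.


μ = E[X] = 31/2, a = 27.
Markov: P[X ≥ 27] ≤ μ/a = (31/2)/27 = 31/54.
Numerically: ≈ 0.5741.
(Since a = 27 > μ = 15.5000, the bound 31/54 is < 1 and informative.)

P[X ≥ 27] ≤ 31/54 ≈ 0.5741.


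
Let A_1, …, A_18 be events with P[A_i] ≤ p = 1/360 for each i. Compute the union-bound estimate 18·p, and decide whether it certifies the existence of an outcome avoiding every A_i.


Union bound: P[∪_{i=1}^{18} A_i] ≤ Σ_i P[A_i] ≤ 18·p = 18·(1/360) = 1/20.
Numerically: 1/20 ≈ 0.050.
Is 1/20 < 1? YES.
Since P[∪ A_i] ≤ 1/20 < 1, the complement has P[∩ A_i^c] ≥ 1 − 1/20 = 19/20 > 0, so some outcome avoids every A_i.

18·p = 1/20 ≈ 0.050; existence CERTIFIED by the union bound.


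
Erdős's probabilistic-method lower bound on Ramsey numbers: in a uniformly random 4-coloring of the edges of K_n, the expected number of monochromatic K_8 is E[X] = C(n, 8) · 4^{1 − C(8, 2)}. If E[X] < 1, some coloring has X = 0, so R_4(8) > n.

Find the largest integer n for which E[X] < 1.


We need C(n, 8) · 4^{1 − 28} < 1, i.e. C(n, 8) < 4^{28 − 1} = 18014398509481984.
Check values of n near the boundary:
  n = 406: C(406, 8) = 17082453897995850; 17082453897995850 < 18014398509481984? YES
  n = 407: C(407, 8) = 17424959239309050; 17424959239309050 < 18014398509481984? YES
  n = 408: C(408, 8) = 17773458424095231; 17773458424095231 < 18014398509481984? YES
  n = 409: C(409, 8) = 18128041135797879; 18128041135797879 < 18014398509481984? NO
  n = 410: C(410, 8) = 18488798173326195; 18488798173326195 < 18014398509481984? NO
  n = 411: C(411, 8) = 18855821462126715; 18855821462126715 < 18014398509481984? NO
The largest n with C(n, 8) < 18014398509481984 is n = 408 (where E[X] = 17773458424095231/18014398509481984 ≈ 0.9866251). Hence R_4(8) > 408, i.e. R_4(8) ≥ 409.

Largest n = 408; hence R_4(8) > 408.


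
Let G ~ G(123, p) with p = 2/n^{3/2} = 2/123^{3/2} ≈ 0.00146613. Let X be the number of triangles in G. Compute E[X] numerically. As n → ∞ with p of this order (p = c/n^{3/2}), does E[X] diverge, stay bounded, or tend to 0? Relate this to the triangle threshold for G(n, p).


Number of potential triangles: C(123, 3) = 302621.
Each occurs with probability p³ ≈ (0.00146613)³ ≈ 3.15149763e-09.
By linearity: E[X] = C(123, 3)·p³ ≈ 302621 · 3.15149763e-09 ≈ 0.000954.
Since α = 3/2 > 1, p = c/n^{3/2} = o(1/n) is below the triangle threshold p ~ 1/n. Asymptotically E[X] ~ (c³/6)·n^{3(1−α)} = (2³/6)·n^{-1.5} → 0, so by Markov's inequality G has no triangles w.h.p.

E[X] ≈ 0.000954; in regime p = Θ(1/n^{3/2}) E[X] tends to 0 (below the triangle threshold p ~ 1/n).


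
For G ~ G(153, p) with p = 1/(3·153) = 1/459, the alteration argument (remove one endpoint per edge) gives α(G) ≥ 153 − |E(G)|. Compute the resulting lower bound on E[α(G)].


E[|E(G)|] = C(153, 2)·p = 11628 · (1/459) = 76/3.
E[α(G)] ≥ n − E[|E(G)|] = 153 − 76/3 = 383/3.
Numerically: ≈ 127.6667.
(This is only a lower bound; the true E[α(G)] may be larger.)

E[α(G)] ≥ 383/3 ≈ 127.6667.


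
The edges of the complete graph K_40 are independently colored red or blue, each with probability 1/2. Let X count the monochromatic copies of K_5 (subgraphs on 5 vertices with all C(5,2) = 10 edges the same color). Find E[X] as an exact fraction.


Let X = Σ_S X_S over the C(40, 5) = 658008 subsets S of size 5, where X_S = 1 if the K_5 on S is monochromatic.
For a fixed S, the K_5 on S has C(5, 2) = 10 edges. P[all 10 edges red] = (1/2)^10, and likewise for blue, so P[monochromatic] = 2·(1/2)^10 = 2^{1 − 10} = 1/512.
By linearity: E[X] = C(40, 5) · 2^{1 − 10} = 658008 · 1/512 = 82251/64.
Numerically: E[X] ≈ 1285.17188.

E[X] = C(40,5)·2^(1−C(5,2)) = 82251/64 ≈ 1285.17188.


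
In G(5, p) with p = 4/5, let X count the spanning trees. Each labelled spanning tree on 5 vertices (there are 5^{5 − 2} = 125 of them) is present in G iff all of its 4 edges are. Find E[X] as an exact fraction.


K_5 has 5^{5 − 2} = 125 labelled spanning trees.
For each such spanning tree H, let X_H = 1 if all 4 edges of H are present in G. Then P[X_H = 1] = p^{4} = (4/5)^{4} = 256/625.
By linearity of expectation: E[X] = Σ_H E[X_H] = 125 · p^{4} = 125 · 256/625 = 256/5.
Numerically: E[X] ≈ 51.2.

E[X] = 125 · (4/5)^{4} = 256/5 ≈ 51.2.


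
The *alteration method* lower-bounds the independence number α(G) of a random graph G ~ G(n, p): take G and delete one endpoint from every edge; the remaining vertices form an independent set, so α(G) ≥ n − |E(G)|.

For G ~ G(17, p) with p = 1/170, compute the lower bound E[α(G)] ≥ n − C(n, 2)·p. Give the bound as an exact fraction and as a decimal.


E[|E(G)|] = C(17, 2)·p = 136 · (1/170) = 4/5.
E[α(G)] ≥ n − E[|E(G)|] = 17 − 4/5 = 81/5.
Numerically: ≈ 16.2000.
(This is only a lower bound; the true E[α(G)] may be larger.)

E[α(G)] ≥ 81/5 ≈ 16.2000.


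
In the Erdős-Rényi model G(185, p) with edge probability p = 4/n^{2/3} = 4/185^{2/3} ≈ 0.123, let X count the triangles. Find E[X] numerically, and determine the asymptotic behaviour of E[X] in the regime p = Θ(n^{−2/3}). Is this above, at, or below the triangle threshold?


Number of potential triangles: C(185, 3) = 1038220.
Each occurs with probability p³ ≈ (0.123)³ ≈ 1.86998e-03.
By linearity: E[X] = C(185, 3)·p³ ≈ 1038220 · 1.86998e-03 ≈ 1941.449.
Since α = 2/3 < 1, p = c/n^{2/3} ≫ 1/n is above the triangle threshold p ~ 1/n. Asymptotically E[X] ~ (c³/6)·n^{3(1−α)} = (4³/6)·n^{1} → ∞; triangles are abundant w.h.p.

E[X] ≈ 1941.449; in regime p = Θ(1/n^{2/3}) E[X] diverges (above the triangle threshold p ~ 1/n).


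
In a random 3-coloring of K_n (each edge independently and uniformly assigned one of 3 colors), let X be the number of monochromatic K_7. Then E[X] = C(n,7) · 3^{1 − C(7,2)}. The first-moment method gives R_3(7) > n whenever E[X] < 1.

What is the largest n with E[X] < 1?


We need C(n, 7) · 3^{1 − 21} < 1, i.e. C(n, 7) < 3^{21 − 1} = 3486784401.
Check values of n near the boundary:
  n = 77: C(77, 7) = 2404808340; 2404808340 < 3486784401? YES
  n = 78: C(78, 7) = 2641902120; 2641902120 < 3486784401? YES
  n = 79: C(79, 7) = 2898753715; 2898753715 < 3486784401? YES
  n = 80: C(80, 7) = 3176716400; 3176716400 < 3486784401? YES
  n = 81: C(81, 7) = 3477216600; 3477216600 < 3486784401? YES
  n = 82: C(82, 7) = 3801756816; 3801756816 < 3486784401? NO
  n = 83: C(83, 7) = 4151918628; 4151918628 < 3486784401? NO
The largest n with C(n, 7) < 3486784401 is n = 81 (where E[X] = 42928600/43046721 ≈ 0.997). Hence R_3(7) > 81, i.e. R_3(7) ≥ 82.

Largest n = 81; hence R_3(7) > 81.


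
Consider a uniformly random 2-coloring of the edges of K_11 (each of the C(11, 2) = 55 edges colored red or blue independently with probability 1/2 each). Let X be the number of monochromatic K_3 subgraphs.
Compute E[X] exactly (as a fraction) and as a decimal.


Let X = Σ_S X_S over the C(11, 3) = 165 subsets S of size 3, where X_S = 1 if the K_3 on S is monochromatic.
For a fixed S, the K_3 on S has C(3, 2) = 3 edges. P[all 3 edges red] = (1/2)^3, and likewise for blue, so P[monochromatic] = 2·(1/2)^3 = 2^{1 − 3} = 1/4.
Summing: E[X] = C(11, 3) · 2^{1 − 3} = 165 · 1/4 = 165/4.
Numerically: E[X] ≈ 41.2500.

E[X] = C(11,3)·2^(1−C(3,2)) = 165/4 ≈ 41.2500.


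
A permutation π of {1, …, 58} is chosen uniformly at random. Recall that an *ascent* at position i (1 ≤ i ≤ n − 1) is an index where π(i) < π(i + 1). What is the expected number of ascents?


Write X = Σ X_I over i = 1, …, 57, with X_I the indicator of one ascent.
There are 57 indicators.
For each fixed i, the pair (π(i), π(i+1)) is a uniformly random ordered pair of distinct values from {1, …, 58}; by symmetry P[π(i) < π(i+1)] = 1/2.
By linearity: E[X] = 57 · (1/2) = (58 − 1) · (1/2) = 57/2 ≈ 28.50000.

E[X] = 57/2 = 28.50000.


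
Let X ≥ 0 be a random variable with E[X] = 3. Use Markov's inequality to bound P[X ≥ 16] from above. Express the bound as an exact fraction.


μ = E[X] = 3, a = 16.
Markov: P[X ≥ 16] ≤ μ/a = (3)/16 = 3/16.
Numerically: ≈ 0.18750.
(Since a = 16 > μ = 3.00000, the bound 3/16 is < 1 and informative.)

P[X ≥ 16] ≤ 3/16 ≈ 0.18750.


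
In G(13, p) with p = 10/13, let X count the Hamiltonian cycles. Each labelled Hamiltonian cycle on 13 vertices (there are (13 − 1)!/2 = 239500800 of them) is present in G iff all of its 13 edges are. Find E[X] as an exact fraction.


K_13 has (13 − 1)!/2 = 239500800 labelled Hamiltonian cycles.
For each such Hamiltonian cycle H, let X_H = 1 if all 13 edges of H are present in G. Then P[X_H = 1] = p^{13} = (10/13)^{13} = 10000000000000/302875106592253.
By linearity: E[X] = Σ_H E[X_H] = 239500800 · p^{13} = 239500800 · 10000000000000/302875106592253 = 2395008000000000000000/302875106592253.
Numerically: E[X] ≈ 7.91e+06.

E[X] = 239500800 · (10/13)^{13} = 2395008000000000000000/302875106592253 ≈ 7.91e+06.


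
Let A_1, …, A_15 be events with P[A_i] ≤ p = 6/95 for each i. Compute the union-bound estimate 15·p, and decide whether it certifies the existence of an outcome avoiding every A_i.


Union bound: P[∪_{i=1}^{15} A_i] ≤ Σ_i P[A_i] ≤ 15·p = 15·(6/95) = 18/19.
Numerically: 18/19 ≈ 0.947.
Is 18/19 < 1? YES.
Since P[∪ A_i] ≤ 18/19 < 1, the complement has P[∩ A_i^c] ≥ 1 − 18/19 = 1/19 > 0, so some outcome avoids every A_i.

15·p = 18/19 ≈ 0.947; existence CERTIFIED by the union bound.


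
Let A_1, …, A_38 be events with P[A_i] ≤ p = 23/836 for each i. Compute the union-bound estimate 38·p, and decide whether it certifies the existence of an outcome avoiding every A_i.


Union bound: P[∪_{i=1}^{38} A_i] ≤ Σ_i P[A_i] ≤ 38·p = 38·(23/836) = 23/22.
Numerically: 23/22 ≈ 1.04545.
Is 23/22 < 1? NO.
Since the bound 23/22 is ≥ 1, the union bound is uninformative here; it does NOT by itself certify existence.

38·p = 23/22 ≈ 1.04545; existence NOT certified by the union bound.


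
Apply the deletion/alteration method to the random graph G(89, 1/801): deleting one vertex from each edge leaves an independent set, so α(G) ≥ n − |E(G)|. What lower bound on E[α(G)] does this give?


E[|E(G)|] = C(89, 2)·p = 3916 · (1/801) = 44/9.
E[α(G)] ≥ n − E[|E(G)|] = 89 − 44/9 = 757/9.
Numerically: ≈ 84.111111.
(This is only a lower bound; the true E[α(G)] may be larger.)

E[α(G)] ≥ 757/9 ≈ 84.111111.


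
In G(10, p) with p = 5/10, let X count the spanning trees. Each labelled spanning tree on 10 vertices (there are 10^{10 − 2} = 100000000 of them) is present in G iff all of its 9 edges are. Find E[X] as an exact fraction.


K_10 has 10^{10 − 2} = 100000000 labelled spanning trees.
For each such spanning tree H, let X_H = 1 if all 9 edges of H are present in G. Then P[X_H = 1] = p^{9} = (1/2)^{9} = 1/512.
Summing the indicators: E[X] = Σ_H E[X_H] = 100000000 · p^{9} = 100000000 · 1/512 = 390625/2.
Numerically: E[X] ≈ 1.95e+05.

E[X] = 100000000 · (1/2)^{9} = 390625/2 ≈ 1.95e+05.


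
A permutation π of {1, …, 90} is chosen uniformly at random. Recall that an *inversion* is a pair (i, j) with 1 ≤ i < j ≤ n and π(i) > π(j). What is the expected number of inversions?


Write X = Σ X_I over the C(90, 2) = 4005 pairs i < j, with X_I the indicator of one inversion.
There are 4005 indicators.
For each fixed pair i < j, the values π(i) and π(j) are two distinct elements of {1, …, 90} in uniformly random order; by symmetry P[π(i) > π(j)] = 1/2.
By linearity: E[X] = 4005 · (1/2) = C(90, 2) · (1/2) = 4005/2 = 4005/2 ≈ 2002.5000.

E[X] = 4005/2 = 2002.5000.


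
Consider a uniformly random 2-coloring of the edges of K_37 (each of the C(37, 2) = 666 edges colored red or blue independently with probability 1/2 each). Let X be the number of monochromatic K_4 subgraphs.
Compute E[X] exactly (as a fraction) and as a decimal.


Let X = Σ_S X_S over the C(37, 4) = 66045 subsets S of size 4, where X_S = 1 if the K_4 on S is monochromatic.
For a fixed S, the K_4 on S has C(4, 2) = 6 edges. P[all 6 edges red] = (1/2)^6, and likewise for blue, so P[monochromatic] = 2·(1/2)^6 = 2^{1 − 6} = 1/32.
By linearity: E[X] = C(37, 4) · 2^{1 − 6} = 66045 · 1/32 = 66045/32.
Numerically: E[X] ≈ 2063.9062.

E[X] = C(37,4)·2^(1−C(4,2)) = 66045/32 ≈ 2063.9062.


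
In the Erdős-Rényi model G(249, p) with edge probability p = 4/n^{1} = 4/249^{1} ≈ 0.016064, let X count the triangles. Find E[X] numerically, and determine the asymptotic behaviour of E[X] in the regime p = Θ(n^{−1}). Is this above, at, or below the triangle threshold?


Number of potential triangles: C(249, 3) = 2542124.
Each occurs with probability p³ ≈ (0.016064)³ ≈ 4.1455479e-06.
By linearity: E[X] = C(249, 3)·p³ ≈ 2542124 · 4.1455479e-06 ≈ 10.53850.
Here α = 1, so p = 4/n is exactly at the triangle threshold p ~ 1/n. Asymptotically E[X] → c³/6 = 4³/6 = 32/3 ≈ 10.66667, a bounded constant. In this regime the triangle count is asymptotically Poisson(c³/6).

E[X] ≈ 10.53850; in regime p = Θ(1/n^{1}) E[X] stays bounded (at the triangle threshold p ~ 1/n).


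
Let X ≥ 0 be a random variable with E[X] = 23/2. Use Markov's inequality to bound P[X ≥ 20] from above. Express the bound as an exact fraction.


μ = E[X] = 23/2, a = 20.
Markov: P[X ≥ 20] ≤ μ/a = (23/2)/20 = 23/40.
Numerically: ≈ 0.5750.
(Since a = 20 > μ = 11.5000, the bound 23/40 is < 1 and informative.)

P[X ≥ 20] ≤ 23/40 ≈ 0.5750.


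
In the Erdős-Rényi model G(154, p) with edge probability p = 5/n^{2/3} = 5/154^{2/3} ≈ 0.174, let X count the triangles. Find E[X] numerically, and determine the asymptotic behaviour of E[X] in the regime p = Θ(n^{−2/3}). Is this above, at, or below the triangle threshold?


Number of potential triangles: C(154, 3) = 596904.
Each occurs with probability p³ ≈ (0.174)³ ≈ 5.27070e-03.
By linearity: E[X] = C(154, 3)·p³ ≈ 596904 · 5.27070e-03 ≈ 3146.104.
Since α = 2/3 < 1, p = c/n^{2/3} ≫ 1/n is above the triangle threshold p ~ 1/n. Asymptotically E[X] ~ (c³/6)·n^{3(1−α)} = (5³/6)·n^{1} → ∞; triangles are abundant w.h.p.

E[X] ≈ 3146.104; in regime p = Θ(1/n^{2/3}) E[X] diverges (above the triangle threshold p ~ 1/n).


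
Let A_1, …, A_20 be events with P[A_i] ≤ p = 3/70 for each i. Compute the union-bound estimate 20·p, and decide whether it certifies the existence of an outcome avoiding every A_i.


Union bound: P[∪_{i=1}^{20} A_i] ≤ Σ_i P[A_i] ≤ 20·p = 20·(3/70) = 6/7.
Numerically: 6/7 ≈ 0.8571.
Is 6/7 < 1? YES.
Since P[∪ A_i] ≤ 6/7 < 1, the complement has P[∩ A_i^c] ≥ 1 − 6/7 = 1/7 > 0, so some outcome avoids every A_i.

20·p = 6/7 ≈ 0.8571; existence CERTIFIED by the union bound.


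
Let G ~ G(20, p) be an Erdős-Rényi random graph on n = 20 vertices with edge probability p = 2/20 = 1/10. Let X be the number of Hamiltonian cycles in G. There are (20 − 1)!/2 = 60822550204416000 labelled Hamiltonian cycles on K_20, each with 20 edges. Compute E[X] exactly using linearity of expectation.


K_20 has (20 − 1)!/2 = 60822550204416000 labelled Hamiltonian cycles.
For each such Hamiltonian cycle H, let X_H = 1 if all 20 edges of H are present in G. Then P[X_H = 1] = p^{20} = (1/10)^{20} = 1/100000000000000000000.
By linearity of expectation: E[X] = Σ_H E[X_H] = 60822550204416000 · p^{20} = 60822550204416000 · 1/100000000000000000000 = 14849255421/24414062500000.
Numerically: E[X] ≈ 0.000608226.

E[X] = 60822550204416000 · (1/10)^{20} = 14849255421/24414062500000 ≈ 0.000608226.


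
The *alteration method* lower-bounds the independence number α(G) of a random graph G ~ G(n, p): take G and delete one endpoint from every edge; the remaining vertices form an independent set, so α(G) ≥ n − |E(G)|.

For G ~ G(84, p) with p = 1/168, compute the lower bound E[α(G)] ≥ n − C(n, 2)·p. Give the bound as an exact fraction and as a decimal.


E[|E(G)|] = C(84, 2)·p = 3486 · (1/168) = 83/4.
E[α(G)] ≥ n − E[|E(G)|] = 84 − 83/4 = 253/4.
Numerically: ≈ 63.2500.
(This is only a lower bound; the true E[α(G)] may be larger.)

E[α(G)] ≥ 253/4 ≈ 63.2500.


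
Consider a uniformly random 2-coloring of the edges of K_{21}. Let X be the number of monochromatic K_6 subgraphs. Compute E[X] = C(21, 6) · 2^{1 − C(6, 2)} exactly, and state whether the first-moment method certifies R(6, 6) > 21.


E[X] = C(21, 6) · 2^{1 − 15} = 54264 · 2^{−14} = 54264/16384.
As a reduced fraction: E[X] = 6783/2048 ≈ 3.31201.
Is E[X] < 1? NO.
Since E[X] ≥ 1, the first-moment bound is inconclusive at n = 21; it does NOT by itself certify R(6, 6) > 21.

E[X] = 6783/2048 ≈ 3.31201; E[X] ≥ 1; first-moment method inconclusive here.


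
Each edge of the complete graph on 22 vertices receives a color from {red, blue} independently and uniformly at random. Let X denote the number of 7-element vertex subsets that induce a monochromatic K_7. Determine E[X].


Let X = Σ_S X_S over the C(22, 7) = 170544 subsets S of size 7, where X_S = 1 if the K_7 on S is monochromatic.
For a fixed S, the K_7 on S has C(7, 2) = 21 edges. P[all 21 edges red] = (1/2)^21, and likewise for blue, so P[monochromatic] = 2·(1/2)^21 = 2^{1 − 21} = 1/1048576.
By linearity: E[X] = C(22, 7) · 2^{1 − 21} = 170544 · 1/1048576 = 10659/65536.
Numerically: E[X] ≈ 0.1626.

E[X] = C(22,7)·2^(1−C(7,2)) = 10659/65536 ≈ 0.1626.


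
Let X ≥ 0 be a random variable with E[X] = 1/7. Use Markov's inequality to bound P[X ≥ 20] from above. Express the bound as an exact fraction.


μ = E[X] = 1/7, a = 20.
Markov: P[X ≥ 20] ≤ μ/a = (1/7)/20 = 1/140.
Numerically: ≈ 0.007143.
(Since a = 20 > μ = 0.142857, the bound 1/140 is < 1 and informative.)

P[X ≥ 20] ≤ 1/140 ≈ 0.007143.


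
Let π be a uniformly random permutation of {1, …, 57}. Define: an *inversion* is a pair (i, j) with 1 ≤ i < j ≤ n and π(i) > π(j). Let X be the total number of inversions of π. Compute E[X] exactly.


Write X = Σ X_I over the C(57, 2) = 1596 pairs i < j, with X_I the indicator of one inversion.
There are 1596 indicators.
For each fixed pair i < j, the values π(i) and π(j) are two distinct elements of {1, …, 57} in uniformly random order; by symmetry P[π(i) > π(j)] = 1/2.
By linearity: E[X] = 1596 · (1/2) = C(57, 2) · (1/2) = 1596/2 = 798 ≈ 798.000.

E[X] = 798 = 798.000.


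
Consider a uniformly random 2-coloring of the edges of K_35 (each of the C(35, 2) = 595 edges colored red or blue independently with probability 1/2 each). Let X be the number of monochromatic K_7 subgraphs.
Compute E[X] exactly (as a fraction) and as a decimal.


Let X = Σ_S X_S over the C(35, 7) = 6724520 subsets S of size 7, where X_S = 1 if the K_7 on S is monochromatic.
For a fixed S, the K_7 on S has C(7, 2) = 21 edges. P[all 21 edges red] = (1/2)^21, and likewise for blue, so P[monochromatic] = 2·(1/2)^21 = 2^{1 − 21} = 1/1048576.
By linearity of expectation: E[X] = C(35, 7) · 2^{1 − 21} = 6724520 · 1/1048576 = 840565/131072.
Numerically: E[X] ≈ 6.41300.

E[X] = C(35,7)·2^(1−C(7,2)) = 840565/131072 ≈ 6.41300.


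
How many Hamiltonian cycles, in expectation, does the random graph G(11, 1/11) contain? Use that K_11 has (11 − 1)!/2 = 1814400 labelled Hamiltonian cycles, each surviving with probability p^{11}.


K_11 has (11 − 1)!/2 = 1814400 labelled Hamiltonian cycles.
For each such Hamiltonian cycle H, let X_H = 1 if all 11 edges of H are present in G. Then P[X_H = 1] = p^{11} = (1/11)^{11} = 1/285311670611.
By linearity of expectation: E[X] = Σ_H E[X_H] = 1814400 · p^{11} = 1814400 · 1/285311670611 = 1814400/285311670611.
Numerically: E[X] ≈ 6.36e-06.

E[X] = 1814400 · (1/11)^{11} = 1814400/285311670611 ≈ 6.36e-06.


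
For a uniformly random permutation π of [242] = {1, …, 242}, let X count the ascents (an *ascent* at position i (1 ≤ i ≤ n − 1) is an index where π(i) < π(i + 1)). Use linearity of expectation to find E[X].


Write X = Σ X_I over i = 1, …, 241, with X_I the indicator of one ascent.
There are 241 indicators.
For each fixed i, the pair (π(i), π(i+1)) is a uniformly random ordered pair of distinct values from {1, …, 242}; by symmetry P[π(i) < π(i+1)] = 1/2.
By linearity: E[X] = 241 · (1/2) = (242 − 1) · (1/2) = 241/2 ≈ 120.500.

E[X] = 241/2 = 120.500.


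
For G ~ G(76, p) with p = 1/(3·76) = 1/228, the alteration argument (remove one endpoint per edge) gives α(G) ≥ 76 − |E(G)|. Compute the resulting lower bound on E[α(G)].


E[|E(G)|] = C(76, 2)·p = 2850 · (1/228) = 25/2.
E[α(G)] ≥ n − E[|E(G)|] = 76 − 25/2 = 127/2.
Numerically: ≈ 63.500.
(This is only a lower bound; the true E[α(G)] may be larger.)

E[α(G)] ≥ 127/2 ≈ 63.500.


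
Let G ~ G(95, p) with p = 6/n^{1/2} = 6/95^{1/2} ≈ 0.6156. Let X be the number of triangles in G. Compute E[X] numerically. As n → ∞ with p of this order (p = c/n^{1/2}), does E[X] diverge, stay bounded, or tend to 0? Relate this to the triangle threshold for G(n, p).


Number of potential triangles: C(95, 3) = 138415.
Each occurs with probability p³ ≈ (0.6156)³ ≈ 2.332751e-01.
By linearity: E[X] = C(95, 3)·p³ ≈ 138415 · 2.332751e-01 ≈ 32288.7699.
Since α = 1/2 < 1, p = c/n^{1/2} ≫ 1/n is above the triangle threshold p ~ 1/n. Asymptotically E[X] ~ (c³/6)·n^{3(1−α)} = (6³/6)·n^{1.5} → ∞; triangles are abundant w.h.p.

E[X] ≈ 32288.7699; in regime p = Θ(1/n^{1/2}) E[X] diverges (above the triangle threshold p ~ 1/n).


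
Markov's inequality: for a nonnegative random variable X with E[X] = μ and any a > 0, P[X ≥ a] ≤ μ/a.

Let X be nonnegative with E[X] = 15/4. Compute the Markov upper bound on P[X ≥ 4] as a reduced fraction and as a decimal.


μ = E[X] = 15/4, a = 4.
Markov: P[X ≥ 4] ≤ μ/a = (15/4)/4 = 15/16.
Numerically: ≈ 0.937500.
(Since a = 4 > μ = 3.750000, the bound 15/16 is < 1 and informative.)

P[X ≥ 4] ≤ 15/16 ≈ 0.937500.


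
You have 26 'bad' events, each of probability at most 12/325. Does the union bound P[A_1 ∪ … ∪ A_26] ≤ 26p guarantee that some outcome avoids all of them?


Union bound: P[∪_{i=1}^{26} A_i] ≤ Σ_i P[A_i] ≤ 26·p = 26·(12/325) = 24/25.
Numerically: 24/25 ≈ 0.9600.
Is 24/25 < 1? YES.
Since P[∪ A_i] ≤ 24/25 < 1, the complement has P[∩ A_i^c] ≥ 1 − 24/25 = 1/25 > 0, so some outcome avoids every A_i.

26·p = 24/25 ≈ 0.9600; existence CERTIFIED by the union bound.


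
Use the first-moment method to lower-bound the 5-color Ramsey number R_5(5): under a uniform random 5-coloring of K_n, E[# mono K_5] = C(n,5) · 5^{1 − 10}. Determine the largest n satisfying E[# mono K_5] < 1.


We need C(n, 5) · 5^{1 − 10} < 1, i.e. C(n, 5) < 5^{10 − 1} = 1953125.
Check values of n near the boundary:
  n = 47: C(47, 5) = 1533939; 1533939 < 1953125? YES
  n = 48: C(48, 5) = 1712304; 1712304 < 1953125? YES
  n = 49: C(49, 5) = 1906884; 1906884 < 1953125? YES
  n = 50: C(50, 5) = 2118760; 2118760 < 1953125? NO
  n = 51: C(51, 5) = 2349060; 2349060 < 1953125? NO
  n = 52: C(52, 5) = 2598960; 2598960 < 1953125? NO
The largest n with C(n, 5) < 1953125 is n = 49 (where E[X] = 1906884/1953125 ≈ 0.97632). Hence R_5(5) > 49, i.e. R_5(5) ≥ 50.

Largest n = 49; hence R_5(5) > 49.


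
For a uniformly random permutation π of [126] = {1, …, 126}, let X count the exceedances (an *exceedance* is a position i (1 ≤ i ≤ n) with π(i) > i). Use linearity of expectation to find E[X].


Write X = Σ_{i=1}^{126} X_i, where X_i = 1_{π(i) > i}.
For each fixed i, π(i) is uniform over {1, …, 126} (marginal of a uniform permutation), so P[π(i) > i] = (n − i)/n. Summing: Σ_{i=1}^{126} (n − i)/n = (0 + 1 + … + 125)/126 = 126(126 − 1)/(2·126) = (126 − 1)/2.
Hence E[X] = Σ_{i=1}^{126} (126 − i)/126 = 125/2 ≈ 62.50000.

E[X] = 125/2 = 62.50000.


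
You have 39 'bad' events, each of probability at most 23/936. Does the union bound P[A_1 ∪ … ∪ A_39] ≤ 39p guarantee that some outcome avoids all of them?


Union bound: P[∪_{i=1}^{39} A_i] ≤ Σ_i P[A_i] ≤ 39·p = 39·(23/936) = 23/24.
Numerically: 23/24 ≈ 0.9583333.
Is 23/24 < 1? YES.
Since P[∪ A_i] ≤ 23/24 < 1, the complement has P[∩ A_i^c] ≥ 1 − 23/24 = 1/24 > 0, so some outcome avoids every A_i.

39·p = 23/24 ≈ 0.9583333; existence CERTIFIED by the union bound.


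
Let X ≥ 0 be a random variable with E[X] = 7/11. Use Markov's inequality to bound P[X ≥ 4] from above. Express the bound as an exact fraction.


μ = E[X] = 7/11, a = 4.
Markov: P[X ≥ 4] ≤ μ/a = (7/11)/4 = 7/44.
Numerically: ≈ 0.159.
(Since a = 4 > μ = 0.636, the bound 7/44 is < 1 and informative.)

P[X ≥ 4] ≤ 7/44 ≈ 0.159.


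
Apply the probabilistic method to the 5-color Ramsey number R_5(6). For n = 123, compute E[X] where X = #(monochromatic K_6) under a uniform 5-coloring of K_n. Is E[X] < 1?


E[X] = C(123, 6) · 5^{1 − 15} = 4249404082 · 5^{−14} = 4249404082/6103515625.
As a reduced fraction: E[X] = 4249404082/6103515625 ≈ 0.696.
Is E[X] < 1? YES.
Since E[X] < 1, there exists a 5-coloring of K_{123} with no monochromatic K_6; hence R_5(6) > 123.

E[X] = 4249404082/6103515625 ≈ 0.696; E[X] < 1, so R_5(6) > 123.


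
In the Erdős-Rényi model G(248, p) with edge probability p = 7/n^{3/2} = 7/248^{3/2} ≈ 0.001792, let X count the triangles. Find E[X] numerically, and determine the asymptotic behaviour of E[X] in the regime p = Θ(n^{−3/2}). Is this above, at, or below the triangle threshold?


Number of potential triangles: C(248, 3) = 2511496.
Each occurs with probability p³ ≈ (0.001792)³ ≈ 5.757866e-09.
By linearity: E[X] = C(248, 3)·p³ ≈ 2511496 · 5.757866e-09 ≈ 0.0145.
Since α = 3/2 > 1, p = c/n^{3/2} = o(1/n) is below the triangle threshold p ~ 1/n. Asymptotically E[X] ~ (c³/6)·n^{3(1−α)} = (7³/6)·n^{-1.5} → 0, so by Markov's inequality G has no triangles w.h.p.

E[X] ≈ 0.0145; in regime p = Θ(1/n^{3/2}) E[X] tends to 0 (below the triangle threshold p ~ 1/n).


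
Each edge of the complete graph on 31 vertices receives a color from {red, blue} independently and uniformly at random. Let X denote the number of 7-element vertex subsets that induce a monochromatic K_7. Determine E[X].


Let X = Σ_S X_S over the C(31, 7) = 2629575 subsets S of size 7, where X_S = 1 if the K_7 on S is monochromatic.
For a fixed S, the K_7 on S has C(7, 2) = 21 edges. P[all 21 edges red] = (1/2)^21, and likewise for blue, so P[monochromatic] = 2·(1/2)^21 = 2^{1 − 21} = 1/1048576.
By linearity: E[X] = C(31, 7) · 2^{1 − 21} = 2629575 · 1/1048576 = 2629575/1048576.
Numerically: E[X] ≈ 2.507758.

E[X] = C(31,7)·2^(1−C(7,2)) = 2629575/1048576 ≈ 2.507758.


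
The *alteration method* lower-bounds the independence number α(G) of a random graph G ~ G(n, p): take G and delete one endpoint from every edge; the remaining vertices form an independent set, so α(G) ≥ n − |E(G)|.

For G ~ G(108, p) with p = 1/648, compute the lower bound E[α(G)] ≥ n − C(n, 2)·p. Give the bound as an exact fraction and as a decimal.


E[|E(G)|] = C(108, 2)·p = 5778 · (1/648) = 107/12.
E[α(G)] ≥ n − E[|E(G)|] = 108 − 107/12 = 1189/12.
Numerically: ≈ 99.083333.
(This is only a lower bound; the true E[α(G)] may be larger.)

E[α(G)] ≥ 1189/12 ≈ 99.083333.


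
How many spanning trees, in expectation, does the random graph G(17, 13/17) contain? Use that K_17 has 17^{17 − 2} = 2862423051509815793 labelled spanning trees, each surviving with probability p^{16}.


K_17 has 17^{17 − 2} = 2862423051509815793 labelled spanning trees.
For each such spanning tree H, let X_H = 1 if all 16 edges of H are present in G. Then P[X_H = 1] = p^{16} = (13/17)^{16} = 665416609183179841/48661191875666868481.
By linearity: E[X] = Σ_H E[X_H] = 2862423051509815793 · p^{16} = 2862423051509815793 · 665416609183179841/48661191875666868481 = 665416609183179841/17.
Numerically: E[X] ≈ 3.9142e+16.

E[X] = 2862423051509815793 · (13/17)^{16} = 665416609183179841/17 ≈ 3.9142e+16.


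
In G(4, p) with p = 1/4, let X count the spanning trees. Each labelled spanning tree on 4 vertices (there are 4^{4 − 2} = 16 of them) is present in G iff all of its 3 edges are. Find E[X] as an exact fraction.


K_4 has 4^{4 − 2} = 16 labelled spanning trees.
For each such spanning tree H, let X_H = 1 if all 3 edges of H are present in G. Then P[X_H = 1] = p^{3} = (1/4)^{3} = 1/64.
By linearity: E[X] = Σ_H E[X_H] = 16 · p^{3} = 16 · 1/64 = 1/4.
Numerically: E[X] ≈ 0.25.

E[X] = 16 · (1/4)^{3} = 1/4 ≈ 0.25.


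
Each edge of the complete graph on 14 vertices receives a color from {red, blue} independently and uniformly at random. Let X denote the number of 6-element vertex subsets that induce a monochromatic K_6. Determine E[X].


Let X = Σ_S X_S over the C(14, 6) = 3003 subsets S of size 6, where X_S = 1 if the K_6 on S is monochromatic.
For a fixed S, the K_6 on S has C(6, 2) = 15 edges. P[all 15 edges red] = (1/2)^15, and likewise for blue, so P[monochromatic] = 2·(1/2)^15 = 2^{1 − 15} = 1/16384.
Summing: E[X] = C(14, 6) · 2^{1 − 15} = 3003 · 1/16384 = 3003/16384.
Numerically: E[X] ≈ 0.183289.

E[X] = C(14,6)·2^(1−C(6,2)) = 3003/16384 ≈ 0.183289.


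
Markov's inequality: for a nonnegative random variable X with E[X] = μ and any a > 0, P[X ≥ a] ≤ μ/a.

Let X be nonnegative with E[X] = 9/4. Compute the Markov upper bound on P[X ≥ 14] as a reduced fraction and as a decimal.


μ = E[X] = 9/4, a = 14.
Markov: P[X ≥ 14] ≤ μ/a = (9/4)/14 = 9/56.
Numerically: ≈ 0.1607.
(Since a = 14 > μ = 2.2500, the bound 9/56 is < 1 and informative.)

P[X ≥ 14] ≤ 9/56 ≈ 0.1607.


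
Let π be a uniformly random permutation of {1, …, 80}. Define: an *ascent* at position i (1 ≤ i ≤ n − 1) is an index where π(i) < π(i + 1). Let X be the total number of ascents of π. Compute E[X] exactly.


Write X = Σ X_I over i = 1, …, 79, with X_I the indicator of one ascent.
There are 79 indicators.
For each fixed i, the pair (π(i), π(i+1)) is a uniformly random ordered pair of distinct values from {1, …, 80}; by symmetry P[π(i) < π(i+1)] = 1/2.
By linearity: E[X] = 79 · (1/2) = (80 − 1) · (1/2) = 79/2 ≈ 39.50000.

E[X] = 79/2 = 39.50000.


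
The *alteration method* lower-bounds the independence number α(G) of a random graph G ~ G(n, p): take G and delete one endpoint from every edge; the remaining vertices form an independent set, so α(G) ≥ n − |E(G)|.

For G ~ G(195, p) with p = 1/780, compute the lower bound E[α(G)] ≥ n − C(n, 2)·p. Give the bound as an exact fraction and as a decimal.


E[|E(G)|] = C(195, 2)·p = 18915 · (1/780) = 97/4.
E[α(G)] ≥ n − E[|E(G)|] = 195 − 97/4 = 683/4.
Numerically: ≈ 170.750.
(This is only a lower bound; the true E[α(G)] may be larger.)

E[α(G)] ≥ 683/4 ≈ 170.750.


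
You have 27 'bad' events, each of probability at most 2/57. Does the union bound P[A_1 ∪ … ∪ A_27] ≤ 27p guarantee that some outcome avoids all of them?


Union bound: P[∪_{i=1}^{27} A_i] ≤ Σ_i P[A_i] ≤ 27·p = 27·(2/57) = 18/19.
Numerically: 18/19 ≈ 0.94737.
Is 18/19 < 1? YES.
Since P[∪ A_i] ≤ 18/19 < 1, the complement has P[∩ A_i^c] ≥ 1 − 18/19 = 1/19 > 0, so some outcome avoids every A_i.

27·p = 18/19 ≈ 0.94737; existence CERTIFIED by the union bound.


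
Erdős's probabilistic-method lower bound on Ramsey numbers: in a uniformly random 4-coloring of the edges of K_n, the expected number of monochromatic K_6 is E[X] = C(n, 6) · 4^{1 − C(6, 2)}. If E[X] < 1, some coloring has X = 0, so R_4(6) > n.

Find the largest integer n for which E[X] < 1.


We need C(n, 6) · 4^{1 − 15} < 1, i.e. C(n, 6) < 4^{15 − 1} = 268435456.
Check values of n near the boundary:
  n = 73: C(73, 6) = 170230452; 170230452 < 268435456? YES
  n = 74: C(74, 6) = 185250786; 185250786 < 268435456? YES
  n = 75: C(75, 6) = 201359550; 201359550 < 268435456? YES
  n = 76: C(76, 6) = 218618940; 218618940 < 268435456? YES
  n = 77: C(77, 6) = 237093780; 237093780 < 268435456? YES
  n = 78: C(78, 6) = 256851595; 256851595 < 268435456? YES
  n = 79: C(79, 6) = 277962685; 277962685 < 268435456? NO
The largest n with C(n, 6) < 268435456 is n = 78 (where E[X] = 256851595/268435456 ≈ 0.95685). Hence R_4(6) > 78, i.e. R_4(6) ≥ 79.

Largest n = 78; hence R_4(6) > 78.
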